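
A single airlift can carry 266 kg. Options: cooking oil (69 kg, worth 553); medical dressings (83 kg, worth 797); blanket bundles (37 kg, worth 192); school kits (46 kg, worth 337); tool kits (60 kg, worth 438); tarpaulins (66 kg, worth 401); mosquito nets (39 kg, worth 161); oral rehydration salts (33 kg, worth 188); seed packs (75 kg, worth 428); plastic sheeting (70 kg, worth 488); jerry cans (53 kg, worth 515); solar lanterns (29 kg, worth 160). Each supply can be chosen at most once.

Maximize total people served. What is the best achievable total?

Density check — jerry cans 9.72, medical dressings 9.60, cooking oil 8.01 are the best per kg.
Taking the top-ratio supplies first gives cooking oil + medical dressings + school kits + jerry cans for 2202 (251 kg).
The 46 kg tied up in school kits is better spent on tool kits — total rises to 2303 (265 kg).

2303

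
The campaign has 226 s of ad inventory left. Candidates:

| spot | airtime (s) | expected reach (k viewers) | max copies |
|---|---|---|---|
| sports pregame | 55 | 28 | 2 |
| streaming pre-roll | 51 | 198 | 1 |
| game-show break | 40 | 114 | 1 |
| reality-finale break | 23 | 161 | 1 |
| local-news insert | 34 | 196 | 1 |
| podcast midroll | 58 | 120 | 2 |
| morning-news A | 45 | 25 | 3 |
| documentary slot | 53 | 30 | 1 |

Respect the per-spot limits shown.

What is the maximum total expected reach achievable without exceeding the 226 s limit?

795

A density-first pass picks streaming pre-roll + game-show break + reality-finale break + local-news insert + podcast midroll — 789 at 206 s.
Dropping game-show break frees 40 s; slotting in podcast midroll (58 s) lifts the total to 795 at 224 s.
No other feasible combination exceeds 795.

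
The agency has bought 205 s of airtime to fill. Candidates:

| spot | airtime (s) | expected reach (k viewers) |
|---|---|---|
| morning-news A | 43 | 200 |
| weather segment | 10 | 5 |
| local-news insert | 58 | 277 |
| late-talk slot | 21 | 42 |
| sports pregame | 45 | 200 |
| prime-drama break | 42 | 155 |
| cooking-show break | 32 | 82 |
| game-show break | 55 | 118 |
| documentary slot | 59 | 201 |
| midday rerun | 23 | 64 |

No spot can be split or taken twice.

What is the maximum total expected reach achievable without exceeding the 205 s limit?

878

Density check — local-news insert 4.78, morning-news A 4.65, sports pregame 4.44, prime-drama break 3.69 are the best per s.
Filling by ratio: morning-news A + weather segment + local-news insert + sports pregame + prime-drama break for 837, with 7 s left unused.
Dropping weather segment and prime-drama break frees 52 s; slotting in documentary slot (59 s) lifts the total to 878 at 205 s.
The closest alternative, morning-news A + weather segment + local-news insert + sports pregame + prime-drama break, reaches only 837.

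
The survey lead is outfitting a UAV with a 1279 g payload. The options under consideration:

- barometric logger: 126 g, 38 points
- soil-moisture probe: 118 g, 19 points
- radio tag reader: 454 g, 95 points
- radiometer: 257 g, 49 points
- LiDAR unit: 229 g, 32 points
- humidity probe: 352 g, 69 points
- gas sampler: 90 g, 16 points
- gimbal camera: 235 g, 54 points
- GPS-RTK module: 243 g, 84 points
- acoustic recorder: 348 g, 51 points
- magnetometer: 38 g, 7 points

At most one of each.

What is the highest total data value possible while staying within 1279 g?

306

Ranking by ratio (data value/g): GPS-RTK module 0.35, barometric logger 0.30, gimbal camera 0.23, radio tag reader 0.21.
Filling by ratio: barometric logger + radio tag reader + gas sampler + gimbal camera + GPS-RTK module + magnetometer for 294, with 93 g left unused.
Replace magnetometer with soil-moisture probe: the trade gains 12 net, giving 306 at 1266 g.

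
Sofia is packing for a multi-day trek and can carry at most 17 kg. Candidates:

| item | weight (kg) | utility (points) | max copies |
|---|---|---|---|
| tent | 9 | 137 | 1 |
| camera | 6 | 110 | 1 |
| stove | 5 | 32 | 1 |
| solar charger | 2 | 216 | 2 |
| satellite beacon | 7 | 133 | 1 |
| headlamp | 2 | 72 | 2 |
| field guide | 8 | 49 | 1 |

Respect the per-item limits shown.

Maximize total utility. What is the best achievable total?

713

Taking the top-ratio items first gives 2×solar charger + satellite beacon + 2×headlamp for 709 (15 kg).
The 7 kg tied up in satellite beacon is better spent on tent — total rises to 713 (17 kg).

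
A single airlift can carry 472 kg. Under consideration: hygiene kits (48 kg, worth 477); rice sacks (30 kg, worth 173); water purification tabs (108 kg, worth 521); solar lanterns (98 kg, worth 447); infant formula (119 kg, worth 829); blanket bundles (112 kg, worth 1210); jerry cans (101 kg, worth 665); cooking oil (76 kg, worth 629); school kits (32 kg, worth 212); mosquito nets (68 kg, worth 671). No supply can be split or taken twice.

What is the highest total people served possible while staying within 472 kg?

4037

Ranking by ratio (people served/kg): blanket bundles 10.80, hygiene kits 9.94, mosquito nets 9.87.
Greedy by ratio would take hygiene kits + infant formula + blanket bundles + cooking oil + school kits + mosquito nets: 455 kg used, total 4028.
Dropping infant formula frees 119 kg; slotting in rice sacks + jerry cans (131 kg) lifts the total to 4037 at 467 kg.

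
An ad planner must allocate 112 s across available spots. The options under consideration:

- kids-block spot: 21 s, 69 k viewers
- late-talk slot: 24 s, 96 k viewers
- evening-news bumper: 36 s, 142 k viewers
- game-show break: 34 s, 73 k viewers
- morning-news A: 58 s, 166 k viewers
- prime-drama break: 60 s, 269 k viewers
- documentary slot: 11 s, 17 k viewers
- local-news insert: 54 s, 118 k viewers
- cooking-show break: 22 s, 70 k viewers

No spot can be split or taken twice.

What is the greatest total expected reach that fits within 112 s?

A density-first pass picks kids-block spot + late-talk slot + prime-drama break — 434 at 105 s.
Dropping kids-block spot frees 21 s; slotting in cooking-show break (22 s) lifts the total to 435 at 106 s.
Every other selection either busts 112 s or fails to beat 435.

435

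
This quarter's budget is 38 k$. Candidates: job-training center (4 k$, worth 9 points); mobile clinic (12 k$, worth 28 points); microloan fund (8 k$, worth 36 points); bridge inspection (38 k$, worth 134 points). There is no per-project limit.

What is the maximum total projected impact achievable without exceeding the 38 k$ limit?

The ratio ordering already packs tightly: job-training center + 4×microloan fund, 36 k$, 153.
That's the maximum — no swap from here does better than 153.

153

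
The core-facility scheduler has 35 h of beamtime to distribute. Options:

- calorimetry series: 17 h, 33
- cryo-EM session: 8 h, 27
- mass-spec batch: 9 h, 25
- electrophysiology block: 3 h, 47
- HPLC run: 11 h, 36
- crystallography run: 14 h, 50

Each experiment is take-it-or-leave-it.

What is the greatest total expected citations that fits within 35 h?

Taking cryo-EM session + mass-spec batch + electrophysiology block + crystallography run: 34 h used, 149 in expected citations.
Runner-up cryo-EM session + mass-spec batch + electrophysiology block + HPLC run tops out at 135.

149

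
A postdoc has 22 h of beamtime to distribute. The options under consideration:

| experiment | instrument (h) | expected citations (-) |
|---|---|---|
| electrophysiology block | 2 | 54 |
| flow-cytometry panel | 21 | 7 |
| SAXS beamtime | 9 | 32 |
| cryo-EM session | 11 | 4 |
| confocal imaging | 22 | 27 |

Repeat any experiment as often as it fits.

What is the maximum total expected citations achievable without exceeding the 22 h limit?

594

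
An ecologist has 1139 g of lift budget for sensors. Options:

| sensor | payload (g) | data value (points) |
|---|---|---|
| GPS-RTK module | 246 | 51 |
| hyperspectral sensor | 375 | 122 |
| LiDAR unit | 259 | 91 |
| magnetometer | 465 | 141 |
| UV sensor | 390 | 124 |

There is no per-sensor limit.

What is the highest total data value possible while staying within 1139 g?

By data value per g: LiDAR unit 0.35, hyperspectral sensor 0.33, UV sensor 0.32, magnetometer 0.30 lead.
Filling by ratio: 4×LiDAR unit for 364, with 103 g left unused.
Dropping 4×LiDAR unit frees 1036 g; slotting in 3×hyperspectral sensor (1125 g) lifts the total to 366 at 1125 g.

366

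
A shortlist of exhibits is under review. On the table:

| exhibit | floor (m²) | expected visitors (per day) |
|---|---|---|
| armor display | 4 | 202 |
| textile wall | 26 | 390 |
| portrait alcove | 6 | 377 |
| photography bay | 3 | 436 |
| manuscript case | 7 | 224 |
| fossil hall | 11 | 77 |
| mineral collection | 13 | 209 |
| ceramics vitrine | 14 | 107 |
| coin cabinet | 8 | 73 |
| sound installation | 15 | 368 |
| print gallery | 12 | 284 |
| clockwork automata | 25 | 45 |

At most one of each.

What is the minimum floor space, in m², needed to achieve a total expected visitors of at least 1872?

47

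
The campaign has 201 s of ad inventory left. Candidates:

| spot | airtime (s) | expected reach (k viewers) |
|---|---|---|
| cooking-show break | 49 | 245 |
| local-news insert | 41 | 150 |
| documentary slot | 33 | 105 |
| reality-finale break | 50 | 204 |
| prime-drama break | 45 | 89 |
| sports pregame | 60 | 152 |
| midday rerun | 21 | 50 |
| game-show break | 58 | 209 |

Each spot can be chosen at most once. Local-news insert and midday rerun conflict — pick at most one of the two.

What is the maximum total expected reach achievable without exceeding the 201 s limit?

Ranking by ratio (expected reach/s): cooking-show break 5.00, reality-finale break 4.08, local-news insert 3.66.
The ratio ordering already packs tightly: cooking-show break + local-news insert + reality-finale break + game-show break, 198 s, 808.
The closest alternative, cooking-show break + documentary slot + reality-finale break + game-show break, reaches only 763.

808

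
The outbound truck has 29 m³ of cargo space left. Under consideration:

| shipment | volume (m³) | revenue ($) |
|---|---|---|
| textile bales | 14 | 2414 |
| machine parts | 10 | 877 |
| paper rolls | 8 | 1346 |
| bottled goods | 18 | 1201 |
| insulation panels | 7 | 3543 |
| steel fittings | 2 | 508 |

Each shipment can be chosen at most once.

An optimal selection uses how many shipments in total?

Optimal total is 7303.
For example textile bales + paper rolls + insulation panels achieves it, using 29 m³.
Every optimal selection uses 3 shipments.

3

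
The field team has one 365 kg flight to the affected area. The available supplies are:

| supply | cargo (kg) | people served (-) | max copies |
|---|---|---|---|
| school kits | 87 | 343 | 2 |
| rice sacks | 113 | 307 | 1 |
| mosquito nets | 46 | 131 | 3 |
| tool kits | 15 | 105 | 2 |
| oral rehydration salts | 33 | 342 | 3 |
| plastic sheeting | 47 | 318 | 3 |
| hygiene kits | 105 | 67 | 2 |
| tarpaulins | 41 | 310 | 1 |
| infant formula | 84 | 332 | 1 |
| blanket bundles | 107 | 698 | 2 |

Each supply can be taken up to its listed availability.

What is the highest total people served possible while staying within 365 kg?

2783

Filling by ratio: mosquito nets + 2×tool kits + 3×oral rehydration salts + 3×plastic sheeting + tarpaulins for 2631, with 8 kg left unused.
The 102 kg tied up in mosquito nets and tool kits and tarpaulins is better spent on blanket bundles — total rises to 2783 (362 kg).
That's the maximum — no swap from here does better than 2783.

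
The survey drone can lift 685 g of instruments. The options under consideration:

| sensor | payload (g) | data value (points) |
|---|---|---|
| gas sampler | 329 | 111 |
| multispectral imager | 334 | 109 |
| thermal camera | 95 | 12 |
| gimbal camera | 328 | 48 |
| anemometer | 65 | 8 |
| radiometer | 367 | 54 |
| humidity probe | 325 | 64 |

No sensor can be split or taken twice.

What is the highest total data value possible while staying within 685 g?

220

The ratio ordering already packs tightly: gas sampler + multispectral imager, 663 g, 220.
The spare 22 g is too small for any remaining sensor, and no exchange beats 220.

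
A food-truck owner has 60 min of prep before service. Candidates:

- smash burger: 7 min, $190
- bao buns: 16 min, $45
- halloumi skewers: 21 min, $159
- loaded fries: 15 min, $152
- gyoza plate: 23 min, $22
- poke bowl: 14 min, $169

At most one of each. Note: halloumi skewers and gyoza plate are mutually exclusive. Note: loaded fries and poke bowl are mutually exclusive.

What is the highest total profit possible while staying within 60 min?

563

Best packing: smash burger + bao buns + halloumi skewers + poke bowl — 58 min, 563 total.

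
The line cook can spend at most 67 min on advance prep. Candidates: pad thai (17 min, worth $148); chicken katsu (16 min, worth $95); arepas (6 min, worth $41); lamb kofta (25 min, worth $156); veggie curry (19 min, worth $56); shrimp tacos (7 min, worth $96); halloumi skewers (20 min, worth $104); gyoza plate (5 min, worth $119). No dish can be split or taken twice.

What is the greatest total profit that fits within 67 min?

562

Greedy by ratio would take pad thai + arepas + lamb kofta + shrimp tacos + gyoza plate: 60 min used, total 560.
Replace arepas and lamb kofta with chicken katsu + halloumi skewers: the trade gains 2 net, giving 562 at 65 min.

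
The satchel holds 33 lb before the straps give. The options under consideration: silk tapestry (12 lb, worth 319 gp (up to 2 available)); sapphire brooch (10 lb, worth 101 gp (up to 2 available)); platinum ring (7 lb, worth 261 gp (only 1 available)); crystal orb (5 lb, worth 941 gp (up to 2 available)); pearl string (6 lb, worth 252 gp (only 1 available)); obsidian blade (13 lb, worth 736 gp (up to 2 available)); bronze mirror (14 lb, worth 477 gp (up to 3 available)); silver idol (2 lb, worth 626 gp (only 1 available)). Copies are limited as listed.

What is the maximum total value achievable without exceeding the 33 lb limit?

3505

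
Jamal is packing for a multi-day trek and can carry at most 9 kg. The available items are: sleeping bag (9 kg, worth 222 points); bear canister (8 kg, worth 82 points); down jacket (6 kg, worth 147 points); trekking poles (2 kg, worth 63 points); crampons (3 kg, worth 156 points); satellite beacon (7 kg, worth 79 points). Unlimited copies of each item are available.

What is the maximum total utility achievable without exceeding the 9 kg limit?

468

3×crampons uses 9 of the 9 kg and totals 468.
Nothing else within 9 kg beats 468.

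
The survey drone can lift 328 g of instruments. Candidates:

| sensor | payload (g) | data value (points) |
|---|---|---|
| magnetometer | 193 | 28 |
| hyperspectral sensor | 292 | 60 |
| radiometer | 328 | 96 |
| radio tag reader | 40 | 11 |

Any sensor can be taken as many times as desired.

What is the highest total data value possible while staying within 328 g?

96

Ranking by ratio (data value/g): radiometer 0.29, radio tag reader 0.28, hyperspectral sensor 0.21, magnetometer 0.15.
The ratio ordering already packs tightly: radiometer, 328 g, 96.
No other feasible combination exceeds 96.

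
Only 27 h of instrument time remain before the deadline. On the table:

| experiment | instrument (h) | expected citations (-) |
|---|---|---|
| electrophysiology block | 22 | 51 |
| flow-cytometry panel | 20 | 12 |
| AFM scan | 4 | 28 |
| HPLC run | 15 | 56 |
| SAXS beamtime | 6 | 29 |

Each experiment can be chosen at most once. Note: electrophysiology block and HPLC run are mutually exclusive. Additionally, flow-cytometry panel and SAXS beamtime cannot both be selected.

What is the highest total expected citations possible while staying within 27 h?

Best packing: AFM scan + HPLC run + SAXS beamtime — 25 h, 113 total.
The closest alternative, HPLC run + SAXS beamtime, reaches only 85.

113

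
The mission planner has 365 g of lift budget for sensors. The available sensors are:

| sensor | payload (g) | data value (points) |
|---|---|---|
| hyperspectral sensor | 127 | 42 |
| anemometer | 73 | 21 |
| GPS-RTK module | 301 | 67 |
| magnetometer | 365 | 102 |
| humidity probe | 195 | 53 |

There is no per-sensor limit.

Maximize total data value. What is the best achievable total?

105

Best packing: 2×hyperspectral sensor + anemometer — 327 g, 105 total.
Nothing else within 365 g beats 105.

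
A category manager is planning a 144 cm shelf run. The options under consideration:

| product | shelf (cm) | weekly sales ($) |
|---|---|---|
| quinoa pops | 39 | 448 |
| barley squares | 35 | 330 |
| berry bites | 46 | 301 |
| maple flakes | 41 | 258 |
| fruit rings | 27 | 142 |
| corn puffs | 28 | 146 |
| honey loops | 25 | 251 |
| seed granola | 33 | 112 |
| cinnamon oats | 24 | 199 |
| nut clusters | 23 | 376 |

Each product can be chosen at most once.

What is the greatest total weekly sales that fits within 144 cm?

1455

Taking the top-ratio products first gives quinoa pops + barley squares + honey loops + nut clusters for 1405 (122 cm).
Dropping honey loops frees 25 cm; slotting in berry bites (46 cm) lifts the total to 1455 at 143 cm.
The spare 1 cm is too small for any remaining product, and no exchange beats 1455.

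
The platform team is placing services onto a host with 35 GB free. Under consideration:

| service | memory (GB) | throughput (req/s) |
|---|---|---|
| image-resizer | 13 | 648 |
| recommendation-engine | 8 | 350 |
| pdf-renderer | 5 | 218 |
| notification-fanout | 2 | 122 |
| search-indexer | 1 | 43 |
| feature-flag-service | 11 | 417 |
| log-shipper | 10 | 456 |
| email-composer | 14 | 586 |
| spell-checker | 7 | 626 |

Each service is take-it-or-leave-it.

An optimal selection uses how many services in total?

5

Best achievable throughput is 1964.
For example image-resizer + recommendation-engine + pdf-renderer + notification-fanout + spell-checker achieves it, using 35 GB.
Any selection reaching 1964 contains exactly 5 services.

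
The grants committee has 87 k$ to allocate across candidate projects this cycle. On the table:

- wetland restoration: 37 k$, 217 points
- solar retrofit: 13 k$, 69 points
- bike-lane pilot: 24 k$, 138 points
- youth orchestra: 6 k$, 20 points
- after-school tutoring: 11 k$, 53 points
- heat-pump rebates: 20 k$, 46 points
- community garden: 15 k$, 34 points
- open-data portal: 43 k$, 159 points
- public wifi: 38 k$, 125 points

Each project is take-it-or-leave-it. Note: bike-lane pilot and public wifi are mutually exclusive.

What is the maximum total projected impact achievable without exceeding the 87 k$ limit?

477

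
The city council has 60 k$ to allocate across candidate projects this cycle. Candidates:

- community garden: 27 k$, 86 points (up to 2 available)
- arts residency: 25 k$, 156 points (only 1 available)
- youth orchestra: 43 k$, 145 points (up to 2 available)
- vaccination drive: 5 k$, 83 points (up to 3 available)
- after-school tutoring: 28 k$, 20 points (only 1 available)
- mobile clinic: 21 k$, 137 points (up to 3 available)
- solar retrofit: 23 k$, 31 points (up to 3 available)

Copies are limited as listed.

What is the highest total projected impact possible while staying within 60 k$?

Taking 3×vaccination drive + 2×mobile clinic: 57 k$ used, 523 in projected impact.

523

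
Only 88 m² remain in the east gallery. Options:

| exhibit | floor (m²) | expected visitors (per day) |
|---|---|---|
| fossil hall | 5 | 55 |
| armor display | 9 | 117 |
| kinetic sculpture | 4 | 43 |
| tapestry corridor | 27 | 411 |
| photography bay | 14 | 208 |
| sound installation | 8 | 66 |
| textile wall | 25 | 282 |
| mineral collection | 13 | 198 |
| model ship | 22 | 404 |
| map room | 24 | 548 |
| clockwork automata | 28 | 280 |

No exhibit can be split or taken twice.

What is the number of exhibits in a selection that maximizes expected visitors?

Optimal total is 1571.
One optimal bundle: tapestry corridor + photography bay + model ship + map room (87 m²).
All optima have 4 exhibits.

4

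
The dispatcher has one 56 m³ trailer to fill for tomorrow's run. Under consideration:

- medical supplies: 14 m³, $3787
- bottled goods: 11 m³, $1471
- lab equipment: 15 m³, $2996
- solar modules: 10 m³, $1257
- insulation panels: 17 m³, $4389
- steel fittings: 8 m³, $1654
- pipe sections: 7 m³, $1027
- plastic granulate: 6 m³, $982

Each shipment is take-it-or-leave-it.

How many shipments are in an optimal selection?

Optimal total is 12826.
One optimal bundle: medical supplies + lab equipment + insulation panels + steel fittings (54 m³).
All optima have 4 shipments.

4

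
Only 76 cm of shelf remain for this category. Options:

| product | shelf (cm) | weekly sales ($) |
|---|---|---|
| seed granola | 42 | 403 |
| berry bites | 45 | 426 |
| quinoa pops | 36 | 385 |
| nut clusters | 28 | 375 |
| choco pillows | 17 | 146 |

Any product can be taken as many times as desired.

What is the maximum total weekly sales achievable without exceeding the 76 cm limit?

896

By weekly sales per cm: nut clusters 13.39, quinoa pops 10.69, seed granola 9.60 lead.
Taking 2×nut clusters + choco pillows: 73 cm used, 896 in weekly sales.
Every other selection either busts 76 cm or fails to beat 896.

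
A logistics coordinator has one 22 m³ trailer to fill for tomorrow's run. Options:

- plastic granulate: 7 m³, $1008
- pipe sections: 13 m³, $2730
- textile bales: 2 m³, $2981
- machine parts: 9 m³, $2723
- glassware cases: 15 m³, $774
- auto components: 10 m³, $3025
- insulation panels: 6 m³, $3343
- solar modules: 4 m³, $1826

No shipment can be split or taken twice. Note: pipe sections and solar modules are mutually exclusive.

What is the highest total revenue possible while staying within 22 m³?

11175

Ranking by ratio (revenue/m³): textile bales 1490.50, insulation panels 557.17, solar modules 456.50, machine parts 302.56.
Taking the top-ratio shipments first gives textile bales + machine parts + insulation panels + solar modules for 10873 (21 m³).
Dropping machine parts frees 9 m³; slotting in auto components (10 m³) lifts the total to 11175 at 22 m³.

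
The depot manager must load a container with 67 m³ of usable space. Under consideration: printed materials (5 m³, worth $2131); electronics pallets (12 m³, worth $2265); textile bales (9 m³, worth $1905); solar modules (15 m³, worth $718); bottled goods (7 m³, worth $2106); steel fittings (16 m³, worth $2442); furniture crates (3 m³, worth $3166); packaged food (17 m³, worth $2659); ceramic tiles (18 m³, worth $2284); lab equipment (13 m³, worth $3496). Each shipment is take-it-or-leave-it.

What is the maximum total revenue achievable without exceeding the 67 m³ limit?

17728

Printed materials + electronics pallets + textile bales + bottled goods + furniture crates + packaged food + lab equipment uses 66 of the 67 m³ and totals 17728.
That's the maximum — no swap from here does better than 17728.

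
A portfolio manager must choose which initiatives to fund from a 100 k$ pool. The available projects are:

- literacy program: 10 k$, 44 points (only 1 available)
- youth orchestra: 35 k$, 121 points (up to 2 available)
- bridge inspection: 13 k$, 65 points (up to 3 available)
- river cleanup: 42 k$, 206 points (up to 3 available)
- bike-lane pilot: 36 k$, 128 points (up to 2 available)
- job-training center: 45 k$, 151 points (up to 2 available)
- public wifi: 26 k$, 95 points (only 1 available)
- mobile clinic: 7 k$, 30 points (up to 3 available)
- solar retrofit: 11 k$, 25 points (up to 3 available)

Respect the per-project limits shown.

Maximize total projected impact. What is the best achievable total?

477

Ranking by ratio (projected impact/k$): bridge inspection 5.00, river cleanup 4.90, literacy program 4.40.
Filling by ratio: literacy program + 3×bridge inspection + river cleanup + mobile clinic for 475, with 2 k$ left unused.
Replace literacy program and 2×bridge inspection and mobile clinic with river cleanup: the trade gains 2 net, giving 477 at 97 k$.
Every other selection either busts 100 k$ or exceeds an availability limit or fails to beat 477.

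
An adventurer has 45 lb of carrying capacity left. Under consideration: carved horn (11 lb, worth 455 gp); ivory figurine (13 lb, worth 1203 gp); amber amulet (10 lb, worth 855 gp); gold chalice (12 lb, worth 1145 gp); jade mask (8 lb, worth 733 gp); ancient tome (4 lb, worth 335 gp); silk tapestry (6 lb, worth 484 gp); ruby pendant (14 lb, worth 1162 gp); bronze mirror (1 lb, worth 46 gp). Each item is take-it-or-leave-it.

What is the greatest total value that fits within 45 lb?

4022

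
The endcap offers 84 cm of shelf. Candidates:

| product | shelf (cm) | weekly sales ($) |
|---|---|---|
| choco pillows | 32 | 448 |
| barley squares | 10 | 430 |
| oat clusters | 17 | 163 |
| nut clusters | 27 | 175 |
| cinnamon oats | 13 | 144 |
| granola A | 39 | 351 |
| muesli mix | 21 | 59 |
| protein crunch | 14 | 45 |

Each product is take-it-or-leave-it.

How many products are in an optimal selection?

3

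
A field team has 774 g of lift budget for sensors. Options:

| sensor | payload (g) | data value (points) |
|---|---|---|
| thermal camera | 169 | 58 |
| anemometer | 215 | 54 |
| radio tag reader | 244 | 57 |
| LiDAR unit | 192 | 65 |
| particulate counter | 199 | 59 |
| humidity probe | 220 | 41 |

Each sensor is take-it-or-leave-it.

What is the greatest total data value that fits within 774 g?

182

Taking thermal camera + LiDAR unit + particulate counter: 560 g used, 182 in data value.
Every other selection either busts 774 g or fails to beat 182.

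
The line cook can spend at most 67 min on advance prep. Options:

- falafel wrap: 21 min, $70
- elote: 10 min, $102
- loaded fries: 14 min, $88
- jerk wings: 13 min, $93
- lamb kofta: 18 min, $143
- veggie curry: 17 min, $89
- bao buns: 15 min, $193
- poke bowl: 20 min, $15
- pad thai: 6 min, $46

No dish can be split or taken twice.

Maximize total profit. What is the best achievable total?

Best packing: elote + jerk wings + lamb kofta + bao buns + pad thai — 62 min, 577 total.
Runner-up elote + lamb kofta + veggie curry + bao buns + pad thai tops out at 573.

577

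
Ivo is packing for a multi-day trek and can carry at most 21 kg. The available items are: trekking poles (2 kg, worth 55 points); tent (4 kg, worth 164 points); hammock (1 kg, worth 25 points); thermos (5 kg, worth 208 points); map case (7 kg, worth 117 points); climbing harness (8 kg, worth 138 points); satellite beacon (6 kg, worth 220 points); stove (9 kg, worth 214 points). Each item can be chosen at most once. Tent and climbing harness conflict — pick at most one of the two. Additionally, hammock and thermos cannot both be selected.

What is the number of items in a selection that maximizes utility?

4

Optimal total is 653.
For example trekking poles + tent + satellite beacon + stove achieves it, using 21 kg.
All optima have 4 items.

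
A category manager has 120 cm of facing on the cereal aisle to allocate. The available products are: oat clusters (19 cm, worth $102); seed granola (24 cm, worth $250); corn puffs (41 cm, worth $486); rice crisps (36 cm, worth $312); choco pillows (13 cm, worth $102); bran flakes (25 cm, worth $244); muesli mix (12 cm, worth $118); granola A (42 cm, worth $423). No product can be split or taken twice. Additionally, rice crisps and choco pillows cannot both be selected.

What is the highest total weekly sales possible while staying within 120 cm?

1277

Seed granola + corn puffs + muesli mix + granola A uses 119 of the 120 cm and totals 1277.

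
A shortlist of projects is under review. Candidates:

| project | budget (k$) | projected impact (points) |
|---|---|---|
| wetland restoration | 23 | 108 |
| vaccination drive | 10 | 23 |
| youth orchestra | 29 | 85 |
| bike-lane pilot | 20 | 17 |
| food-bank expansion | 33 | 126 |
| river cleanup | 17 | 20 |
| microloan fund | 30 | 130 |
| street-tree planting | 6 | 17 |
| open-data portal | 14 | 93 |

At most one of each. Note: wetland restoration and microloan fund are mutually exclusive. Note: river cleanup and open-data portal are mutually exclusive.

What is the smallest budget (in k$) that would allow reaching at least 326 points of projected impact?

Need the lightest bundle worth ≥ 326.
wetland restoration + food-bank expansion + open-data portal: 327 projected impact at 70 k$.
Below 70 k$ the best achievable stays under 326.

70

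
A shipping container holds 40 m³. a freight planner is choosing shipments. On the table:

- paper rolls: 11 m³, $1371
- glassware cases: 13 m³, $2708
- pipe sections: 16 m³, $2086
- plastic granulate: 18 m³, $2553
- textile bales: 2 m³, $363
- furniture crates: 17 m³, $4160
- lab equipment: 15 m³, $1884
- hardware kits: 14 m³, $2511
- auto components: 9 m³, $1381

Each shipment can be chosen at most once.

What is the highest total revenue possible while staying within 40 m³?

8249

Density check — furniture crates 244.71, glassware cases 208.31, textile bales 181.50, hardware kits 179.36 are the best per m³.
A density-first pass picks glassware cases + textile bales + furniture crates — 7231 at 32 m³.
Dropping textile bales frees 2 m³; slotting in auto components (9 m³) lifts the total to 8249 at 39 m³.
Nothing else within 40 m³ beats 8249.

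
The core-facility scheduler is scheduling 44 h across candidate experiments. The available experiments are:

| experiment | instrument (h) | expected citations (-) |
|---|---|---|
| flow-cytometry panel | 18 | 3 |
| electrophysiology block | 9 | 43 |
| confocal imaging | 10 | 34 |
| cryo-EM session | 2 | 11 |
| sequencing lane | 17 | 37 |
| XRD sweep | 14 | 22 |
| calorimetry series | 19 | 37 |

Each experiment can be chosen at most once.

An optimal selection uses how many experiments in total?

4

Best achievable expected citations is 125.
For example electrophysiology block + confocal imaging + cryo-EM session + sequencing lane achieves it, using 38 h.
Any selection reaching 125 contains exactly 4 experiments.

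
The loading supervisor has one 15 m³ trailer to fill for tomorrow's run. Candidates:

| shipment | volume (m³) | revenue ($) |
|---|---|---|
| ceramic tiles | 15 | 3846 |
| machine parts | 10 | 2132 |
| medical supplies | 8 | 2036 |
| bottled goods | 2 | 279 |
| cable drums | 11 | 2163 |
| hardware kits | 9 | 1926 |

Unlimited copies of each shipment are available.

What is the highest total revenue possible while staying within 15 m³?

The ratio ordering already packs tightly: ceramic tiles, 15 m³, 3846.
That's the maximum — no swap from here does better than 3846.

3846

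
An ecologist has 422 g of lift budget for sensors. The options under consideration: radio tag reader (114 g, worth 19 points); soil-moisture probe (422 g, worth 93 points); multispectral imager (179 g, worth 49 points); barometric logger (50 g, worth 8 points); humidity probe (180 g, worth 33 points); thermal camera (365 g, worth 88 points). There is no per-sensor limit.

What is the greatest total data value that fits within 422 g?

106

Ranking by ratio (data value/g): multispectral imager 0.27, thermal camera 0.24, soil-moisture probe 0.22.
The ratio ordering already packs tightly: 2×multispectral imager + barometric logger, 408 g, 106.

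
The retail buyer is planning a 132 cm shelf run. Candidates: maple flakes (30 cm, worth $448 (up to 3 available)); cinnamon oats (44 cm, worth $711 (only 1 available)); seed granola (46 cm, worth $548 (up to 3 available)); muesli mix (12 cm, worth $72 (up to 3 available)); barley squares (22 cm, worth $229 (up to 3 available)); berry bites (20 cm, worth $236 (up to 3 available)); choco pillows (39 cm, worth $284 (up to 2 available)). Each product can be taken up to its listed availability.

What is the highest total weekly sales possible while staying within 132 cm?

Best packing: 2×maple flakes + cinnamon oats + berry bites — 124 cm, 1843 total.
That's the maximum — no swap from here does better than 1843.

1843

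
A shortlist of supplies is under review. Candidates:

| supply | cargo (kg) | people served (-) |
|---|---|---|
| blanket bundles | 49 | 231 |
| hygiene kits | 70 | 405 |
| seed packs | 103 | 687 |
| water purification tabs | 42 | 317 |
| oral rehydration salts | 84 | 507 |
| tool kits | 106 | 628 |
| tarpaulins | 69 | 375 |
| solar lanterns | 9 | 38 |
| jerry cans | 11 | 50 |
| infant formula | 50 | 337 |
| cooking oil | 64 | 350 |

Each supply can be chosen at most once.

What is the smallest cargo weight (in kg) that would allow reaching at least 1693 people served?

264

Look for the lowest-cargo combination reaching 1693.
seed packs + water purification tabs + tarpaulins + infant formula: 1716 people served at 264 kg.
Any bundle with less than 264 kg falls short of 1693.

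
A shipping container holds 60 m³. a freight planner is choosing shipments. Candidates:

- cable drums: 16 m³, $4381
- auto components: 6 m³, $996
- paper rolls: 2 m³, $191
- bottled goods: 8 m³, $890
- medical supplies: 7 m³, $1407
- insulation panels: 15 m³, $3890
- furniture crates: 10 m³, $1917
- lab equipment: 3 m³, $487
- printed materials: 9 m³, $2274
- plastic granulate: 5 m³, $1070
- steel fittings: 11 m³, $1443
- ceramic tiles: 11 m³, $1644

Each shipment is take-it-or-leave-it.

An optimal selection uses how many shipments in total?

6

Best achievable revenue is 14356.
cable drums + medical supplies + insulation panels + furniture crates + lab equipment + printed materials hits 14356 at 60 m³.
Every optimal selection uses 6 shipments.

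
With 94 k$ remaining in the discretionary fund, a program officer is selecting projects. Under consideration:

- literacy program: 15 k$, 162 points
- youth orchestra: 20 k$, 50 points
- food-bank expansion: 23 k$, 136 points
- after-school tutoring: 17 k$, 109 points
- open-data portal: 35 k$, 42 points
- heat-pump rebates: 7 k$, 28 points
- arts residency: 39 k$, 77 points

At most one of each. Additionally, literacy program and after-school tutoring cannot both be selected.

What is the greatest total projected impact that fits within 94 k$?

403

By projected impact per k$: literacy program 10.80, after-school tutoring 6.41, food-bank expansion 5.91 lead.
Taking literacy program + food-bank expansion + heat-pump rebates + arts residency: 84 k$ used, 403 in projected impact.
The closest alternative, literacy program + youth orchestra + food-bank expansion + open-data portal, reaches only 390.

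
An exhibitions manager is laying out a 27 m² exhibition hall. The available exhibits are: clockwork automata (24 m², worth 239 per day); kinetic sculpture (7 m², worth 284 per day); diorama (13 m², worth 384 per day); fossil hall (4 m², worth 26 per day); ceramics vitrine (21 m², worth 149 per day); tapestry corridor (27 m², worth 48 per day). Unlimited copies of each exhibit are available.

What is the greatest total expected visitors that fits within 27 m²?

The ratio heuristic lands on 3×kinetic sculpture + fossil hall (878) but leaves 2 m² idle.
Dropping kinetic sculpture and fossil hall frees 11 m²; slotting in diorama (13 m²) lifts the total to 952 at 27 m².
Every other selection either busts 27 m² or fails to beat 952.

952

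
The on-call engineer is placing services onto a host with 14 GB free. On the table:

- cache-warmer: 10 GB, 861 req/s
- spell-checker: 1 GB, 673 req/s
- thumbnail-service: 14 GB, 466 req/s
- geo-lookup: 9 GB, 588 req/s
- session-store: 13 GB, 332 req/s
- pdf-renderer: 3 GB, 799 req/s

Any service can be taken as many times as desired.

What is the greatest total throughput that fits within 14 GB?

9422

14×spell-checker uses 14 of the 14 GB and totals 9422.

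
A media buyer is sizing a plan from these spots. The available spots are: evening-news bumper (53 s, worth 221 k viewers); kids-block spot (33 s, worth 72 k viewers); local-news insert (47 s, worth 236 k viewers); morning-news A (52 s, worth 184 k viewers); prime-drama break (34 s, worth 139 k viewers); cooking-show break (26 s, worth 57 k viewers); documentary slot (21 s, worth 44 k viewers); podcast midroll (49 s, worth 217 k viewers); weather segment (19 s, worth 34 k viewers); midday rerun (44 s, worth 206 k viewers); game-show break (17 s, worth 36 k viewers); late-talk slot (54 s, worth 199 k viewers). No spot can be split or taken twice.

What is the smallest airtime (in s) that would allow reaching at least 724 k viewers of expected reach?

Minimise s subject to total expected reach ≥ 724.
kids-block spot + local-news insert + podcast midroll + midday rerun reaches 731 using 173 s.
Below 173 s the best achievable stays under 724.

173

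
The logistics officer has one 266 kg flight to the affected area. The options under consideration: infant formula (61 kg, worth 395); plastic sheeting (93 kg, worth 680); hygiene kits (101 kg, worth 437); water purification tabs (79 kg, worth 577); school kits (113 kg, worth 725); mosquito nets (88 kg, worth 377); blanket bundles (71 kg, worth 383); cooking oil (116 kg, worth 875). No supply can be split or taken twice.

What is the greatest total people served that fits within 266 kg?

The ratio heuristic lands on plastic sheeting + cooking oil (1555) but leaves 57 kg idle.
The 93 kg tied up in plastic sheeting is better spent on infant formula + water purification tabs — total rises to 1847 (256 kg).

1847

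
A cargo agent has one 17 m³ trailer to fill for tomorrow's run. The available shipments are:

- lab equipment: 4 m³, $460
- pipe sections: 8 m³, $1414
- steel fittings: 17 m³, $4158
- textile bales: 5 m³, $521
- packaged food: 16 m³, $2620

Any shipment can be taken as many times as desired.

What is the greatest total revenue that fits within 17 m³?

4158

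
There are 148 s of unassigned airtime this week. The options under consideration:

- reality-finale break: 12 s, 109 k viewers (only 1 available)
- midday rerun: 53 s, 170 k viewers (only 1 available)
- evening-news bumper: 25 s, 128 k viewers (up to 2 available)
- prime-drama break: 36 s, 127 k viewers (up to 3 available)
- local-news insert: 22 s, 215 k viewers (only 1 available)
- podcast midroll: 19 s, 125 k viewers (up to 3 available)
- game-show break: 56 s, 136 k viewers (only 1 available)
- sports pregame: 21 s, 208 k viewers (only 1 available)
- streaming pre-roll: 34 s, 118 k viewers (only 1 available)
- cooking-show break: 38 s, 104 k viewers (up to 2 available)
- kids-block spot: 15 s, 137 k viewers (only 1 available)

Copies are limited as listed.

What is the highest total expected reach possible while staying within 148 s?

1066

The ratio heuristic lands on reality-finale break + local-news insert + 3×podcast midroll + sports pregame + kids-block spot (1044) but leaves 21 s idle.
Replace reality-finale break and podcast midroll with 2×evening-news bumper: the trade gains 22 net, giving 1066 at 146 s.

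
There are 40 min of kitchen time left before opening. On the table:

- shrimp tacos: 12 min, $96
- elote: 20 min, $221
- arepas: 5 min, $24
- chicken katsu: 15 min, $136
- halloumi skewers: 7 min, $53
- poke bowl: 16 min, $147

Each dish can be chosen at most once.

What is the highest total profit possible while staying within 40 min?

Greedy by ratio would take elote + poke bowl: 36 min used, total 368.
Dropping poke bowl frees 16 min; slotting in arepas + chicken katsu (20 min) lifts the total to 381 at 40 min.
The closest alternative, shrimp tacos + elote + halloumi skewers, reaches only 370.

381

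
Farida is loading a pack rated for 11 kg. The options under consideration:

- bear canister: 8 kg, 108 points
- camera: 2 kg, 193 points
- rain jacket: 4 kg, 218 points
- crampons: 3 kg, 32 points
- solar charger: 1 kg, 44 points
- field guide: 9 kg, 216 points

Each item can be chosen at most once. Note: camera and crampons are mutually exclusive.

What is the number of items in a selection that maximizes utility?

3

Best achievable utility is 455.
One optimal bundle: camera + rain jacket + solar charger (7 kg).
Every optimal selection uses 3 items.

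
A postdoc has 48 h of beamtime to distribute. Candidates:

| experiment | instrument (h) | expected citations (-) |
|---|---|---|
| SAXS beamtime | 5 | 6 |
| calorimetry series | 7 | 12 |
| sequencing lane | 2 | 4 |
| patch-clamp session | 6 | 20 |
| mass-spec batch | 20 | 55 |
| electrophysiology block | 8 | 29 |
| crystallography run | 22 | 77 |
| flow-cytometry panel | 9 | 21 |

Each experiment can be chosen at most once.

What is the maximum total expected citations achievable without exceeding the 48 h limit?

The ratio heuristic lands on sequencing lane + patch-clamp session + electrophysiology block + crystallography run + flow-cytometry panel (151) but leaves 1 h idle.
Replace sequencing lane and electrophysiology block and flow-cytometry panel with mass-spec batch: the trade gains 1 net, giving 152 at 48 h.
Runner-up sequencing lane + patch-clamp session + electrophysiology block + crystallography run + flow-cytometry panel tops out at 151.

152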